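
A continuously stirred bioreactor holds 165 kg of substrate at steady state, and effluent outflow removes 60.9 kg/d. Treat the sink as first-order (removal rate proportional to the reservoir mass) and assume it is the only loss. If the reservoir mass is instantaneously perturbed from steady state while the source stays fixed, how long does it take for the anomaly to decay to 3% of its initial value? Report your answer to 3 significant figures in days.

9.50 d

For a linear reservoir the anomaly decays as exp(−t/τ) with τ = M/F = 165/60.9 = 2.709 d.
exp(−t/τ) = 0.03 ⇒ t = −τ ln(0.03) = 2.709 × 3.507 = 9.501 d.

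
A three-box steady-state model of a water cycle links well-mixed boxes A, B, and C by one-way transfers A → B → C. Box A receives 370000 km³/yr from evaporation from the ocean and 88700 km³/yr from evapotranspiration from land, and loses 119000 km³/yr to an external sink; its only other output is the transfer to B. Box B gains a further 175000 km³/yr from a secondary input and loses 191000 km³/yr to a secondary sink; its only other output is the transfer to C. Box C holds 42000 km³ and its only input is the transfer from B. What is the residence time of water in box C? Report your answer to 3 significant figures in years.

Box A: F(A→B) = (370000 + 88700) − 119000 = 339700 km³/yr.
Box B: F(B→C) = (339700 + 175000) − 191000 = 323700 km³/yr.
Box C throughput = its input = 323700 km³/yr; τ = 42000 / 323700 = 0.1297 yr.

0.130 yr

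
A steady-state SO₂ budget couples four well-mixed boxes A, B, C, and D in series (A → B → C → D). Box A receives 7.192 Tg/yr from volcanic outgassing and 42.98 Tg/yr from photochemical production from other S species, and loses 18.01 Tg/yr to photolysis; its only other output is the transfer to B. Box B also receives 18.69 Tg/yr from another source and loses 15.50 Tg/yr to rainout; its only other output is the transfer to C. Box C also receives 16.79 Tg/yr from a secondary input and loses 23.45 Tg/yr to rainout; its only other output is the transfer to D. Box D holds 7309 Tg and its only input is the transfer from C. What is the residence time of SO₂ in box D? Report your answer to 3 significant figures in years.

255 yr

Box A: F(A→B) = (7.192 + 42.98) − 18.01 = 32.162 Tg/yr.
Box B: F(B→C) = (32.162 + 18.69) − 15.50 = 35.352 Tg/yr.
Box C: F(C→D) = (35.352 + 16.79) − 23.45 = 28.692 Tg/yr.
Box D throughput = its input = 28.692 Tg/yr; τ = 7309 / 28.692 = 254.7 yr.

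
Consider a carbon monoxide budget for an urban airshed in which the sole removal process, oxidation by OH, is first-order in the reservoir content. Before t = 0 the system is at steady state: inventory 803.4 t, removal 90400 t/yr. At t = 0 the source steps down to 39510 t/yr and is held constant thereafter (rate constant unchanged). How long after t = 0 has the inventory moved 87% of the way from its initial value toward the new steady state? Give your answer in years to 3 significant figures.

τ = M₀/F₀ = 803.4/90400 = 0.008887 yr.
The remaining gap fraction is e^(−t/τ); 87% covered ⇒ e^(−t/τ) = 0.130.
t = −τ ln(0.130) = 0.008887 × 2.040 = 0.01813 yr.

0.0181 yr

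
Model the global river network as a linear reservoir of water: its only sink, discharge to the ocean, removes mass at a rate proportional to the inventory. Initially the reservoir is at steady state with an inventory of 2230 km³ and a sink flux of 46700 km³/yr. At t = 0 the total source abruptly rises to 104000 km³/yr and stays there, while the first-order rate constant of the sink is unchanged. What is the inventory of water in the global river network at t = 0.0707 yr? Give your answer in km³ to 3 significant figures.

Residence time τ = M₀/F₀ = 0.04775 yr. The eventual steady state is M_∞ = M₀·(F₁/F₀) = 2230 × 104000/46700 = 4966.2 km³.
The anomaly ΔM(t) = M(t) − M_∞ decays as ΔM₀·e^(−t/τ) with ΔM₀ = 2230 − 4966.2 = −2736 km³.
At t = 0.0707 yr, e^(−t/τ) = e^(−1.481) = 0.2275, so ΔM = −622.5 km³ and M = 4966.2 − 622.5 = 4343.7 km³.

4340 km³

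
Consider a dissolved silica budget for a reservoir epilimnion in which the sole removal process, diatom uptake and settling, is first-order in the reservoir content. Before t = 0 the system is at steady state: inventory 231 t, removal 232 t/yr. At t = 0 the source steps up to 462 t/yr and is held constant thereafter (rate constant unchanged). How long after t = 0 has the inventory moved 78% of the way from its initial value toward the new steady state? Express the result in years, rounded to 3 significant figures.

τ = M₀/F₀ = 231/232 = 0.9957 yr.
The remaining gap fraction is e^(−t/τ); 78% covered ⇒ e^(−t/τ) = 0.220.
t = −τ ln(0.220) = 0.9957 × 1.514 = 1.508 yr.

1.51 yr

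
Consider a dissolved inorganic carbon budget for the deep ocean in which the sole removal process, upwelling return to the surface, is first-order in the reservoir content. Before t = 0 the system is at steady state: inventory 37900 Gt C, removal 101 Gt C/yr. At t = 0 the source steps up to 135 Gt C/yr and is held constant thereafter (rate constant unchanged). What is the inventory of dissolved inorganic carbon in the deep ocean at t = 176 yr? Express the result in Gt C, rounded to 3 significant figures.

The sink rate constant is k = F₀/M₀ = 101/37900 = 0.002665 yr⁻¹.
Solving dM/dt = F₁ − kM with M(0) = M₀ gives M(t) = F₁/k + (M₀ − F₁/k)·e^(−kt).
F₁/k = 135/0.002665 = 50658 Gt C; kt = 0.002665 × 176 = 0.4690, e^(−kt) = 0.6256.
M(176) = 50658 + (37900 − 50658) × 0.6256 = 50658 − 7982 = 42677 Gt C.

42700 Gt C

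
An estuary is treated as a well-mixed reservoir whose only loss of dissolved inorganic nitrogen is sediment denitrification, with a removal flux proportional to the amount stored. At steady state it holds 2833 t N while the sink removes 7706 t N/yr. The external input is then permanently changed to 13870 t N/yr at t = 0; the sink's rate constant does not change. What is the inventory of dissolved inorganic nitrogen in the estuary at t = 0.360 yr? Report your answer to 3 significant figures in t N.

τ = M₀/F₀ = 2833/7706 = 0.3676 yr; rate constant k = 1/τ.
New steady state M_∞ = F₁/k = F₁·τ = 13870 × 0.3676 = 5099.1 t N.
M(t) = M_∞ + (M₀ − M_∞)·e^(−t/τ); t/τ = 0.360/0.3676 = 0.9792, so e^(−t/τ) = 0.3756.
M(t) = 5099.1 − 2266 × 0.3756 = 4248.0 t N.

4250 t N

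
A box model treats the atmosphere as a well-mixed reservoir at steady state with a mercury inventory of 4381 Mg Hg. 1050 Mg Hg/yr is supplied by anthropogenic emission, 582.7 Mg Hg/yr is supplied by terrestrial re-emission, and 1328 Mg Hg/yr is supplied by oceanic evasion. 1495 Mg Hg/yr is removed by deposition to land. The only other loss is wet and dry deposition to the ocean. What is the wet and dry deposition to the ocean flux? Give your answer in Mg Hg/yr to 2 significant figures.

At steady state ΣF_in = ΣF_out.
ΣF_in = 1050 + 582.7 + 1328 = 2960.7 Mg Hg/yr.
Wet and dry deposition to the ocean flux = ΣF_in − (1495) = 2960.7 − 1495 = 1466 Mg Hg/yr.

1500 Mg Hg/yr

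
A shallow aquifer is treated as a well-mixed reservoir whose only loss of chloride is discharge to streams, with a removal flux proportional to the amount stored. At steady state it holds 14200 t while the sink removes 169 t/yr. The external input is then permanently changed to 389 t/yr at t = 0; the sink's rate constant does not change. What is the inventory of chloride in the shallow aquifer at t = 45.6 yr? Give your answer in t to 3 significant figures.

τ = M₀/F₀ = 14200/169 = 84.02 yr; rate constant k = 1/τ.
New steady state M_∞ = F₁/k = F₁·τ = 389 × 84.02 = 32685 t.
M(t) = M_∞ + (M₀ − M_∞)·e^(−t/τ); t/τ = 45.6/84.02 = 0.5427, so e^(−t/τ) = 0.5812.
M(t) = 32685 − 18490 × 0.5812 = 21942 t.

21900 t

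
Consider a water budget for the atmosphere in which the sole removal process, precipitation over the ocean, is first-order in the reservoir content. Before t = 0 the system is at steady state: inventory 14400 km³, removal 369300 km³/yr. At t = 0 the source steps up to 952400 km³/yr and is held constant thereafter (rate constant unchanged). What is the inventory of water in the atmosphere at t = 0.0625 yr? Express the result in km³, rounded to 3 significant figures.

The sink rate constant is k = F₀/M₀ = 369300/14400 = 25.65 yr⁻¹.
Solving dM/dt = F₁ − kM with M(0) = M₀ gives M(t) = F₁/k + (M₀ − F₁/k)·e^(−kt).
F₁/k = 952400/25.65 = 37137 km³; kt = 25.65 × 0.0625 = 1.603, e^(−kt) = 0.2013.
M(0.0625) = 37137 + (14400 − 37137) × 0.2013 = 37137 − 4577 = 32559 km³.

32600 km³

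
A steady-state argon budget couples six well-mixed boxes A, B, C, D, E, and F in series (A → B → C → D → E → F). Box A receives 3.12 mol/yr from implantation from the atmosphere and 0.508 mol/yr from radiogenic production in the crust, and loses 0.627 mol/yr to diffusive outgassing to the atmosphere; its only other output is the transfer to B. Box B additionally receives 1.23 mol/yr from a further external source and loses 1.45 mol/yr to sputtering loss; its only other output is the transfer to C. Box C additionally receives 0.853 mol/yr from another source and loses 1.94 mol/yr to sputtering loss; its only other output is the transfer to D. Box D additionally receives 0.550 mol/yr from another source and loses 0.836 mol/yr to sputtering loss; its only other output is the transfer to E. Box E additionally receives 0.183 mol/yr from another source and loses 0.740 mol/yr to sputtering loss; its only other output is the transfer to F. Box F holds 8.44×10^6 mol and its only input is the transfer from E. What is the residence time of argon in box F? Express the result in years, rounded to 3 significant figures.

Box A: F(A→B) = (3.12 + 0.508) − 0.627 = 3.0010 mol/yr.
Box B: F(B→C) = (3.0010 + 1.23) − 1.45 = 2.7810 mol/yr.
Box C: F(C→D) = (2.7810 + 0.853) − 1.94 = 1.6940 mol/yr.
Box D: F(D→E) = (1.6940 + 0.550) − 0.836 = 1.4080 mol/yr.
Box E: F(E→F) = (1.4080 + 0.183) − 0.740 = 0.85100 mol/yr.
Box F throughput = its input = 0.85100 mol/yr; τ = 8.44×10^6 / 0.85100 = 9.918×10^6 yr.

9.92×10^6 yr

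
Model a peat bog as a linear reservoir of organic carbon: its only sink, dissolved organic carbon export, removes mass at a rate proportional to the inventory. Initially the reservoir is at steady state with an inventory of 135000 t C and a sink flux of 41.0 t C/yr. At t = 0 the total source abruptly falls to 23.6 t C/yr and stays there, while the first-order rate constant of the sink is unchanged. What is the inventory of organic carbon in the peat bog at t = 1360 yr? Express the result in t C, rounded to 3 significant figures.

Residence time τ = M₀/F₀ = 3293 yr. The eventual steady state is M_∞ = M₀·(F₁/F₀) = 135000 × 23.6/41.0 = 77707 t C.
The anomaly ΔM(t) = M(t) − M_∞ decays as ΔM₀·e^(−t/τ) with ΔM₀ = 135000 − 77707 = 57290 t C.
At t = 1360 yr, e^(−t/τ) = e^(−0.4130) = 0.6616, so ΔM = 37910 t C and M = 77707 + 37910 = 115610 t C.

116000 t C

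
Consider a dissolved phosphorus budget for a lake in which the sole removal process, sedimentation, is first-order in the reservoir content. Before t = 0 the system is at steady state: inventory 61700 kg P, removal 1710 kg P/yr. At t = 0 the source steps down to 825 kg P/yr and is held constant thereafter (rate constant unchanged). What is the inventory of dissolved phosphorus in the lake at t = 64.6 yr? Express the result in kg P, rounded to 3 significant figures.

35100 kg P

τ = M₀/F₀ = 61700/1710 = 36.08 yr; rate constant k = 1/τ.
New steady state M_∞ = F₁/k = F₁·τ = 825 × 36.08 = 29768 kg P.
M(t) = M_∞ + (M₀ − M_∞)·e^(−t/τ); t/τ = 64.6/36.08 = 1.790, so e^(−t/τ) = 0.1669.
M(t) = 29768 + 31930 × 0.1669 = 35097 kg P.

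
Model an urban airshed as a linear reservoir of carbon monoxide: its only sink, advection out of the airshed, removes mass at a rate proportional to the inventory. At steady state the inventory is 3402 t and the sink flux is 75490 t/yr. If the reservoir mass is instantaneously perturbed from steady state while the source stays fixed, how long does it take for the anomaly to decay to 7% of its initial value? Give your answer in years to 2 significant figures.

For a linear reservoir the anomaly decays as exp(−t/τ) with τ = M/F = 3402/75490 = 0.04507 yr.
exp(−t/τ) = 0.07 ⇒ t = −τ ln(0.07) = 0.04507 × 2.659 = 0.1198 yr.

0.12 yr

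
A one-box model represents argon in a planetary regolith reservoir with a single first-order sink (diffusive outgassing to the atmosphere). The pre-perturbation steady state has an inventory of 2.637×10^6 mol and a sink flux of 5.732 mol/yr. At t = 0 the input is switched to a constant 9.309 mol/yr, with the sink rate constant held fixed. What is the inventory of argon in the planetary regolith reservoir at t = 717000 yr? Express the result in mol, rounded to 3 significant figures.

3.94×10^6 mol

τ = M₀/F₀ = 2.637×10^6/5.732 = 460000 yr; rate constant k = 1/τ.
New steady state M_∞ = F₁/k = F₁·τ = 9.309 × 460000 = 4.2826×10^6 mol.
M(t) = M_∞ + (M₀ − M_∞)·e^(−t/τ); t/τ = 717000/460000 = 1.559, so e^(−t/τ) = 0.2104.
M(t) = 4.2826×10^6 − 1.646×10^6 × 0.2104 = 3.9363×10^6 mol.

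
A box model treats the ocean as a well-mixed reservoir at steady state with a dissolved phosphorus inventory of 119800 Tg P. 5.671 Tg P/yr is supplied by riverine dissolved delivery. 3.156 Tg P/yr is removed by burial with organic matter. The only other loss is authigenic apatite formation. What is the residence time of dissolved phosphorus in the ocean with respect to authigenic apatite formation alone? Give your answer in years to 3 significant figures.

At steady state ΣF_in = ΣF_out.
ΣF_in = 5.6710 Tg P/yr.
Authigenic apatite formation flux = ΣF_in − (3.156) = 5.6710 − 3.156 = 2.515 Tg P/yr.
τ = M / F = 119800 / 2.515 = 47630 yr.

47600 yr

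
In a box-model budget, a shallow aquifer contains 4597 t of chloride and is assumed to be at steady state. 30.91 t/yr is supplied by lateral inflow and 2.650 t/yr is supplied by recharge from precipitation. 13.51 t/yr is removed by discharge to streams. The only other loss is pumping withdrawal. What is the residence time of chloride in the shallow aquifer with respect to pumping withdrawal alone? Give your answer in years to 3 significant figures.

229 yr

At steady state ΣF_in = ΣF_out.
ΣF_in = 30.91 + 2.650 = 33.560 t/yr.
Pumping withdrawal flux = ΣF_in − (13.51) = 33.560 − 13.51 = 20.05 t/yr.
τ = M / F = 4597 / 20.05 = 229.3 yr.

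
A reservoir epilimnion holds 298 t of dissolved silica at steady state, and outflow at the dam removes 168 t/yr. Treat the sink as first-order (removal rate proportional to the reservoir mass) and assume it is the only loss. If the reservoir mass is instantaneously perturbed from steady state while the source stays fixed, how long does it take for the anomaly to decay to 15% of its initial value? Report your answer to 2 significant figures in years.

3.4 yr

For a linear reservoir the anomaly decays as exp(−t/τ) with τ = M/F = 298/168 = 1.774 yr.
exp(−t/τ) = 0.15 ⇒ t = −τ ln(0.15) = 1.774 × 1.897 = 3.365 yr.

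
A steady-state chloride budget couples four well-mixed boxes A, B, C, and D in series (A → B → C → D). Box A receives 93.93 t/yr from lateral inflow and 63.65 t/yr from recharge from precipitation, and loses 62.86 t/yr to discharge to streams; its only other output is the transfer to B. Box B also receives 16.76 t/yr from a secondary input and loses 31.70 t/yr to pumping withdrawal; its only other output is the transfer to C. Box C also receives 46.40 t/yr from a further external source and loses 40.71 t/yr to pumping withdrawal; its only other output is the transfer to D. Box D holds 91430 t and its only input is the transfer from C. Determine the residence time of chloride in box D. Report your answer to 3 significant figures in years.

1070 yr

Box A: F(A→B) = (93.93 + 63.65) − 62.86 = 94.720 t/yr.
Box B: F(B→C) = (94.720 + 16.76) − 31.70 = 79.780 t/yr.
Box C: F(C→D) = (79.780 + 46.40) − 40.71 = 85.470 t/yr.
Box D throughput = its input = 85.470 t/yr; τ = 91430 / 85.470 = 1070 yr.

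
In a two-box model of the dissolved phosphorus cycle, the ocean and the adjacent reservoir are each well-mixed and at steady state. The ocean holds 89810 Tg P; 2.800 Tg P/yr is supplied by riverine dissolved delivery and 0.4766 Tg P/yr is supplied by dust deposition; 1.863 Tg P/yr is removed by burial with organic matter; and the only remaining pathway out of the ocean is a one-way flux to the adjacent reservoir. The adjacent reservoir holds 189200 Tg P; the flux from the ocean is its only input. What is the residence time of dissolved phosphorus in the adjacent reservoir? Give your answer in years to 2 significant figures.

130000 yr

Balance the ocean: ΣF_in = 2.800 + 0.4766 = 3.2766 Tg P/yr.
Flux to the adjacent reservoir = ΣF_in − (1.863) = 1.4136 Tg P/yr.
At steady state the output of the adjacent reservoir equals its input, 1.4136 Tg P/yr.
τ = M / F = 189200 / 1.4136 = 133800 yr.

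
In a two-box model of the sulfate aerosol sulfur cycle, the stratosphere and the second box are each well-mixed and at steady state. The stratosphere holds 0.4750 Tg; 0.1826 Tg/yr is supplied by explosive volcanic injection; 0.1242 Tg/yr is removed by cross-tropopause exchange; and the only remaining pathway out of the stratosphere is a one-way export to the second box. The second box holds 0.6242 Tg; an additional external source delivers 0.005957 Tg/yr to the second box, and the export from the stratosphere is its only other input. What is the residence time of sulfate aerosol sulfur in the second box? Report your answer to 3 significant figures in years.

Balance the stratosphere: ΣF_in = 0.18260 Tg/yr.
Export to the second box = ΣF_in − (0.1242) = 0.058400 Tg/yr.
Total input to the second box = 0.058400 + 0.005957 = 0.064357 Tg/yr; at steady state this equals its total output.
τ = M / F = 0.6242 / 0.064357 = 9.699 yr.

9.70 yr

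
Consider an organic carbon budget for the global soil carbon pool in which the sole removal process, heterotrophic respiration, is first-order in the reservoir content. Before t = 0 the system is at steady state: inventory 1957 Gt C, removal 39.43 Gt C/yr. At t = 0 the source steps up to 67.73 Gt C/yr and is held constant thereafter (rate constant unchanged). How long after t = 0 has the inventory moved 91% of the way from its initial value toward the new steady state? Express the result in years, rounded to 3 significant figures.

120 yr

τ = M₀/F₀ = 1957/39.43 = 49.63 yr.
The remaining gap fraction is e^(−t/τ); 91% covered ⇒ e^(−t/τ) = 0.0900.
t = −τ ln(0.0900) = 49.63 × 2.408 = 119.5 yr.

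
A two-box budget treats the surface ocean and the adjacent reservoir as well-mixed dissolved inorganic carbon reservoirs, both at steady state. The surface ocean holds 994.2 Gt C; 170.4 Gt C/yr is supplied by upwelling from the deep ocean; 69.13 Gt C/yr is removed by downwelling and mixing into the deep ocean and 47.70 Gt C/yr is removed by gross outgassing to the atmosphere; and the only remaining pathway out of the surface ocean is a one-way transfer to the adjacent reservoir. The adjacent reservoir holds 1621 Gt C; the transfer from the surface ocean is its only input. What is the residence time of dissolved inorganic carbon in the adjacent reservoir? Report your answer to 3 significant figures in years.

30.3 yr

Balance the surface ocean: ΣF_in = 170.40 Gt C/yr.
Transfer to the adjacent reservoir = ΣF_in − (69.13 + 47.70) = 53.570 Gt C/yr.
At steady state the output of the adjacent reservoir equals its input, 53.570 Gt C/yr.
τ = M / F = 1621 / 53.570 = 30.26 yr.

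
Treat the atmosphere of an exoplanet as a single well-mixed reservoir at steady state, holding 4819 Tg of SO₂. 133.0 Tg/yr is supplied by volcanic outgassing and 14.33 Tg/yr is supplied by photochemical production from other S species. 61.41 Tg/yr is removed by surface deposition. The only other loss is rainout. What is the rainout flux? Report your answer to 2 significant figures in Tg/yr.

At steady state ΣF_in = ΣF_out.
ΣF_in = 133.0 + 14.33 = 147.33 Tg/yr.
Rainout flux = ΣF_in − (61.41) = 147.33 − 61.41 = 85.92 Tg/yr.

86 Tg/yr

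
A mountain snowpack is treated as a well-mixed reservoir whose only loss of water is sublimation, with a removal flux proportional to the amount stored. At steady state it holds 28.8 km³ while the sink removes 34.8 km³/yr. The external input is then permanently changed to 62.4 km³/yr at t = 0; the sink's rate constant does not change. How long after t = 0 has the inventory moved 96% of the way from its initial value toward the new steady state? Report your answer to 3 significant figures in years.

2.66 yr

τ = M₀/F₀ = 28.8/34.8 = 0.8276 yr.
The remaining gap fraction is e^(−t/τ); 96% covered ⇒ e^(−t/τ) = 0.0400.
t = −τ ln(0.0400) = 0.8276 × 3.219 = 2.664 yr.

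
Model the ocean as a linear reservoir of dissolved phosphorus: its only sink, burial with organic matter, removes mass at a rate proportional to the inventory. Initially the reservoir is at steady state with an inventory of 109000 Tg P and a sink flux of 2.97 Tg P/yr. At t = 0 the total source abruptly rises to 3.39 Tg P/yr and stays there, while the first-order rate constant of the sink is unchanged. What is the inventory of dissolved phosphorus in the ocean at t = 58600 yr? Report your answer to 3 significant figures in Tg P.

121000 Tg P

The sink rate constant is k = F₀/M₀ = 2.97/109000 = 2.725×10^-5 yr⁻¹.
Solving dM/dt = F₁ − kM with M(0) = M₀ gives M(t) = F₁/k + (M₀ − F₁/k)·e^(−kt).
F₁/k = 3.39/2.725×10^-5 = 124410 Tg P; kt = 2.725×10^-5 × 58600 = 1.597, e^(−kt) = 0.2026.
M(58600) = 124410 + (109000 − 124410) × 0.2026 = 124410 − 3122 = 121290 Tg P.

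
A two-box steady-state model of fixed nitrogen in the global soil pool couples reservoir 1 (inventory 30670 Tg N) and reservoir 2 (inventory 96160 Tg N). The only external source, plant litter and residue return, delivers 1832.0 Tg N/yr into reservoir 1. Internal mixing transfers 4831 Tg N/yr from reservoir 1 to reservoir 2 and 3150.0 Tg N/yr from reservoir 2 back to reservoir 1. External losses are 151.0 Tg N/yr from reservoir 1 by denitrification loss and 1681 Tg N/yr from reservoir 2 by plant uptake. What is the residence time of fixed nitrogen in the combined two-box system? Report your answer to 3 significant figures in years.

For the system as a whole, the A↔B exchange is internal and contributes nothing to the throughput; only the external sinks remove mass.
M_total = 30670 + 96160 = 126830 Tg N.
ΣF_external_out = 151.0 + 1681 = 1832.0 Tg N/yr.
τ = M_total / ΣF_ext = 126830 / 1832.0 = 69.23 yr.

69.2 yr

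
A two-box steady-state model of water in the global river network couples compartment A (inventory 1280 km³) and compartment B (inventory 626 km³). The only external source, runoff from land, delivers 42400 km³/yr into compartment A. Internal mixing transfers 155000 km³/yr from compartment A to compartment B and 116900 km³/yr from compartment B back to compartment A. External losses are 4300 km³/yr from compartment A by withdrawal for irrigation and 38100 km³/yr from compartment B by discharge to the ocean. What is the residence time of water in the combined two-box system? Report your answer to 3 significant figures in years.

0.0450 yr

Residence time in the combined system uses the total inventory and the total *external* removal — internal exchanges between the two boxes cancel.
M_total = 1280 + 626 = 1906.0 km³.
ΣF_external_out = 4300 + 38100 = 42400 km³/yr.
τ = M_total / ΣF_ext = 1906.0 / 42400 = 0.04495 yr.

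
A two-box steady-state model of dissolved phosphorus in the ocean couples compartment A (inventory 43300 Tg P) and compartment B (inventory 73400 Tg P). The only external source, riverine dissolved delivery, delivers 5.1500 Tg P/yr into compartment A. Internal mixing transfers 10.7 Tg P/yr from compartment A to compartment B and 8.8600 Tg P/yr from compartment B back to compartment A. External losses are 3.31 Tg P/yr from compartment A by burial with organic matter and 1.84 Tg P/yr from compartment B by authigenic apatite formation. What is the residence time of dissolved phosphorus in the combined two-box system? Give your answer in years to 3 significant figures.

Treat the two boxes together as one reservoir: the mixing fluxes between them are internal recycling, so τ = ΣM / Σ(external losses).
M_total = 43300 + 73400 = 116700 Tg P.
ΣF_external_out = 3.31 + 1.84 = 5.1500 Tg P/yr.
τ = M_total / ΣF_ext = 116700 / 5.1500 = 22660 yr.

22700 yr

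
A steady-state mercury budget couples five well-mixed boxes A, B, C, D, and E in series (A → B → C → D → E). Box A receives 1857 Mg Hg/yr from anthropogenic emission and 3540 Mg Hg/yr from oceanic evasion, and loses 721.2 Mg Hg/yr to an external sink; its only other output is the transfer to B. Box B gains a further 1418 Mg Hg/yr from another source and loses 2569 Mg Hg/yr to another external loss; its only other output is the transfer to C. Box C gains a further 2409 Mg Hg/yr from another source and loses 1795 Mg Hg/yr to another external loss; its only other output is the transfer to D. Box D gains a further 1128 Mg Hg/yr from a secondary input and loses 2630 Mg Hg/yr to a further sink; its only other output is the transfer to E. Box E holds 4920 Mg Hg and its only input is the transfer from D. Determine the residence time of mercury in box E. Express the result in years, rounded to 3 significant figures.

Box A: F(A→B) = (1857 + 3540) − 721.2 = 4675.8 Mg Hg/yr.
Box B: F(B→C) = (4675.8 + 1418) − 2569 = 3524.8 Mg Hg/yr.
Box C: F(C→D) = (3524.8 + 2409) − 1795 = 4138.8 Mg Hg/yr.
Box D: F(D→E) = (4138.8 + 1128) − 2630 = 2636.8 Mg Hg/yr.
Box E throughput = its input = 2636.8 Mg Hg/yr; τ = 4920 / 2636.8 = 1.866 yr.

1.87 yr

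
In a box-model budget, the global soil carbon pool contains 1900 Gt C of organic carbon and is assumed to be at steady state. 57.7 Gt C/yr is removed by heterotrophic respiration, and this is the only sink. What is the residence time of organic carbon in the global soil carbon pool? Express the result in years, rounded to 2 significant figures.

33 yr

τ = M / F = 1900 / 57.7 = 32.93 yr.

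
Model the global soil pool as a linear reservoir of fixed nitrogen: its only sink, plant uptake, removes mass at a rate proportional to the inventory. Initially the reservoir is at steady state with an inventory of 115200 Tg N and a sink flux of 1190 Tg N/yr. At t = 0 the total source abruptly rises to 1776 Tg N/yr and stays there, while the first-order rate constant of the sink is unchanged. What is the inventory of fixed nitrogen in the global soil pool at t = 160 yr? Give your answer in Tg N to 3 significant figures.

Residence time τ = M₀/F₀ = 96.81 yr. The eventual steady state is M_∞ = M₀·(F₁/F₀) = 115200 × 1776/1190 = 171930 Tg N.
The anomaly ΔM(t) = M(t) − M_∞ decays as ΔM₀·e^(−t/τ) with ΔM₀ = 115200 − 171930 = −56730 Tg N.
At t = 160 yr, e^(−t/τ) = e^(−1.653) = 0.1915, so ΔM = −10860 Tg N and M = 171930 − 10860 = 161060 Tg N.

161000 Tg N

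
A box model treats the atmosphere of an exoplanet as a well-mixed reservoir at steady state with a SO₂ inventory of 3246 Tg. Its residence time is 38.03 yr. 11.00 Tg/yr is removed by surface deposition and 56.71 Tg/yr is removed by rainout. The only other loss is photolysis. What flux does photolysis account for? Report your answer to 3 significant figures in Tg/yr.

17.6 Tg/yr

Total removal F = M/τ = 3246 / 38.03 = 85.35 Tg/yr.
Photolysis = F − (11.00 + 56.71) = 85.35 − 67.71 = 17.64 Tg/yr.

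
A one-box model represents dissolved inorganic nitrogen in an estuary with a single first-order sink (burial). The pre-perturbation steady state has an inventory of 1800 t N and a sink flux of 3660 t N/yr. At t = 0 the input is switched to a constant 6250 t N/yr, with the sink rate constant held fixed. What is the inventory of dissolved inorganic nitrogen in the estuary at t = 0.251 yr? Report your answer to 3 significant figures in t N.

2310 t N

The sink rate constant is k = F₀/M₀ = 3660/1800 = 2.033 yr⁻¹.
Solving dM/dt = F₁ − kM with M(0) = M₀ gives M(t) = F₁/k + (M₀ − F₁/k)·e^(−kt).
F₁/k = 6250/2.033 = 3073.8 t N; kt = 2.033 × 0.251 = 0.5104, e^(−kt) = 0.6003.
M(0.251) = 3073.8 + (1800 − 3073.8) × 0.6003 = 3073.8 − 764.6 = 2309.2 t N.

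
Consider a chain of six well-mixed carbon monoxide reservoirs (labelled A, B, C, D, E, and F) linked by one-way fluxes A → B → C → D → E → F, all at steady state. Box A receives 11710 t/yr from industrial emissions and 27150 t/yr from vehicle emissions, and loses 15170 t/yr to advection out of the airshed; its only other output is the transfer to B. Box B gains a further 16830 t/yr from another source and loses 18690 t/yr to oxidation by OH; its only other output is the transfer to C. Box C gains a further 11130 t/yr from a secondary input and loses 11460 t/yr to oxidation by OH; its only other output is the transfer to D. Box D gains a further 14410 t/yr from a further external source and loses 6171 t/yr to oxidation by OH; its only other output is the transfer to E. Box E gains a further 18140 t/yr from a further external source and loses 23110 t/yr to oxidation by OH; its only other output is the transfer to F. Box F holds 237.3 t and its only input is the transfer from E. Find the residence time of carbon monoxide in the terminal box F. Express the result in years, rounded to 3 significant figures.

0.00958 yr

Box A: F(A→B) = (11710 + 27150) − 15170 = 23690 t/yr.
Box B: F(B→C) = (23690 + 16830) − 18690 = 21830 t/yr.
Box C: F(C→D) = (21830 + 11130) − 11460 = 21500 t/yr.
Box D: F(D→E) = (21500 + 14410) − 6171 = 29739 t/yr.
Box E: F(E→F) = (29739 + 18140) − 23110 = 24769 t/yr.
Box F throughput = its input = 24769 t/yr; τ = 237.3 / 24769 = 0.009581 yr.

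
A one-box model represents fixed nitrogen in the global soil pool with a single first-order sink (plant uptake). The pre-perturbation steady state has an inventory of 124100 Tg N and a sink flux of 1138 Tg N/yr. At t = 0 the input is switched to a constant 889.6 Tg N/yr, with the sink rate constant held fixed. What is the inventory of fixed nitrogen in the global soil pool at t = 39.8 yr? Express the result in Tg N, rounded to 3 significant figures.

Residence time τ = M₀/F₀ = 109.1 yr. The eventual steady state is M_∞ = M₀·(F₁/F₀) = 124100 × 889.6/1138 = 97012 Tg N.
The anomaly ΔM(t) = M(t) − M_∞ decays as ΔM₀·e^(−t/τ) with ΔM₀ = 124100 − 97012 = 27090 Tg N.
At t = 39.8 yr, e^(−t/τ) = e^(−0.3650) = 0.6942, so ΔM = 18810 Tg N and M = 97012 + 18810 = 115820 Tg N.

116000 Tg N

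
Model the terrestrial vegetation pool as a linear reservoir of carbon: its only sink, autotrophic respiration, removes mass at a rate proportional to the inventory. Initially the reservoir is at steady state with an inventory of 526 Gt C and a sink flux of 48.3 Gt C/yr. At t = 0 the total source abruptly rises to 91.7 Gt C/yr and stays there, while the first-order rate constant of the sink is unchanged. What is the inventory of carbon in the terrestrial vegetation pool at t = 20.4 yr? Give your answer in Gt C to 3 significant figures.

The sink rate constant is k = F₀/M₀ = 48.3/526 = 0.09183 yr⁻¹.
Solving dM/dt = F₁ − kM with M(0) = M₀ gives M(t) = F₁/k + (M₀ − F₁/k)·e^(−kt).
F₁/k = 91.7/0.09183 = 998.64 Gt C; kt = 0.09183 × 20.4 = 1.873, e^(−kt) = 0.1536.
M(20.4) = 998.64 + (526 − 998.64) × 0.1536 = 998.64 − 72.61 = 926.03 Gt C.

926 Gt C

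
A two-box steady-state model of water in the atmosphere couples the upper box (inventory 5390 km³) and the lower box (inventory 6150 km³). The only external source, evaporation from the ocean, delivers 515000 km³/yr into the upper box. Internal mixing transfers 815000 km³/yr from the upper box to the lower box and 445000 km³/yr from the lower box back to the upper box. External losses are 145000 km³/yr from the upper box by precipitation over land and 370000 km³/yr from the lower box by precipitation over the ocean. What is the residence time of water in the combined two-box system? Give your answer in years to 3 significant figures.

For the system as a whole, the A↔B exchange is internal and contributes nothing to the throughput; only the external sinks remove mass.
M_total = 5390 + 6150 = 11540 km³.
ΣF_external_out = 145000 + 370000 = 515000 km³/yr.
τ = M_total / ΣF_ext = 11540 / 515000 = 0.02241 yr.

0.0224 yr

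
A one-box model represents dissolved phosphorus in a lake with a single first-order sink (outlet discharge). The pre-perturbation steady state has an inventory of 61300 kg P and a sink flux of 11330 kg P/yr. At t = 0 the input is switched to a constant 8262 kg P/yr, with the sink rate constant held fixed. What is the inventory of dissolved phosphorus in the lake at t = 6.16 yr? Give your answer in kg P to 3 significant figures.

50000 kg P

τ = M₀/F₀ = 61300/11330 = 5.410 yr; rate constant k = 1/τ.
New steady state M_∞ = F₁/k = F₁·τ = 8262 × 5.410 = 44701 kg P.
M(t) = M_∞ + (M₀ − M_∞)·e^(−t/τ); t/τ = 6.16/5.410 = 1.139, so e^(−t/τ) = 0.3203.
M(t) = 44701 + 16600 × 0.3203 = 50017 kg P.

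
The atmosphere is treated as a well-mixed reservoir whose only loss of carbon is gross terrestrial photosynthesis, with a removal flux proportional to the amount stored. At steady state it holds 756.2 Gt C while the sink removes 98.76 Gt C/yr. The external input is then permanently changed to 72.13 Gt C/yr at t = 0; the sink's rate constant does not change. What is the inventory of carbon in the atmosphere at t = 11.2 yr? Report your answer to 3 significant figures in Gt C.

600 Gt C

τ = M₀/F₀ = 756.2/98.76 = 7.657 yr; rate constant k = 1/τ.
New steady state M_∞ = F₁/k = F₁·τ = 72.13 × 7.657 = 552.30 Gt C.
M(t) = M_∞ + (M₀ − M_∞)·e^(−t/τ); t/τ = 11.2/7.657 = 1.463, so e^(−t/τ) = 0.2316.
M(t) = 552.30 + 203.9 × 0.2316 = 599.52 Gt C.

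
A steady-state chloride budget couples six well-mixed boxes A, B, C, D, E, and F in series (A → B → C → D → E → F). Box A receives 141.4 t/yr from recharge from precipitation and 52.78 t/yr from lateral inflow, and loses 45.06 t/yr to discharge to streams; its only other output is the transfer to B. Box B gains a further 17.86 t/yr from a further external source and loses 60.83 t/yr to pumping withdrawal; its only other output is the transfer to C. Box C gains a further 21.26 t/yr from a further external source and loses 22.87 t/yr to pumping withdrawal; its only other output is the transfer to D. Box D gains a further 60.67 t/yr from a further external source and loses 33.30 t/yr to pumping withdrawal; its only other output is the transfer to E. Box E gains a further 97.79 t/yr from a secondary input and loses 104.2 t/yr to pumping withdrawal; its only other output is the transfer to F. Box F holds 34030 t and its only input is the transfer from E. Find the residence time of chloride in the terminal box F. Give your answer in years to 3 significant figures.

Box A: F(A→B) = (141.4 + 52.78) − 45.06 = 149.12 t/yr.
Box B: F(B→C) = (149.12 + 17.86) − 60.83 = 106.15 t/yr.
Box C: F(C→D) = (106.15 + 21.26) − 22.87 = 104.54 t/yr.
Box D: F(D→E) = (104.54 + 60.67) − 33.30 = 131.91 t/yr.
Box E: F(E→F) = (131.91 + 97.79) − 104.2 = 125.50 t/yr.
Box F throughput = its input = 125.50 t/yr; τ = 34030 / 125.50 = 271.2 yr.

271 yr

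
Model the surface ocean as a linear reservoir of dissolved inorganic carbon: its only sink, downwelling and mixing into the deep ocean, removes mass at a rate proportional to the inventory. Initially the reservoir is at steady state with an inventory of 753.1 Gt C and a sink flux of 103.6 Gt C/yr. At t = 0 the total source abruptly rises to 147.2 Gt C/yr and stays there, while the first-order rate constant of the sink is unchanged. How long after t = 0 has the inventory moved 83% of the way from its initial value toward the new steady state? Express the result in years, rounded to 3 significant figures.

12.9 yr

τ = M₀/F₀ = 753.1/103.6 = 7.269 yr.
The remaining gap fraction is e^(−t/τ); 83% covered ⇒ e^(−t/τ) = 0.170.
t = −τ ln(0.170) = 7.269 × 1.772 = 12.88 yr.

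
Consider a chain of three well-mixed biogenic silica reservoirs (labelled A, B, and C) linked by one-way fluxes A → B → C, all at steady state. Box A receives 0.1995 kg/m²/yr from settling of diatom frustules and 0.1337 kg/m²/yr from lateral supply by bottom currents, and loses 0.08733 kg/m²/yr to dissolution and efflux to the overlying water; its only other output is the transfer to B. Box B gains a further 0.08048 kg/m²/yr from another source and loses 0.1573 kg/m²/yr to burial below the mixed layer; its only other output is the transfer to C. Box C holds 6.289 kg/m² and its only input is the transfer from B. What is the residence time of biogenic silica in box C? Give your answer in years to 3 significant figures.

Box A: F(A→B) = (0.1995 + 0.1337) − 0.08733 = 0.24587 kg/m²/yr.
Box B: F(B→C) = (0.24587 + 0.08048) − 0.1573 = 0.16905 kg/m²/yr.
Box C throughput = its input = 0.16905 kg/m²/yr; τ = 6.289 / 0.16905 = 37.20 yr.

37.2 yr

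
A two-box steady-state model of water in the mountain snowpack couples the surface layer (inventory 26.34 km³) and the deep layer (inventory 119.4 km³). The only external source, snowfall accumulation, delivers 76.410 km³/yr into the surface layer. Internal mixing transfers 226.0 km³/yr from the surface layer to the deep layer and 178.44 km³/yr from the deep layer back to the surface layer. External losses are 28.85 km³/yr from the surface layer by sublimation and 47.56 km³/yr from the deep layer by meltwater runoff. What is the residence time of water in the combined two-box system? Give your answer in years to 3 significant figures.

1.91 yr

For the system as a whole, the A↔B exchange is internal and contributes nothing to the throughput; only the external sinks remove mass.
M_total = 26.34 + 119.4 = 145.74 km³.
ΣF_external_out = 28.85 + 47.56 = 76.410 km³/yr.
τ = M_total / ΣF_ext = 145.74 / 76.410 = 1.907 yr.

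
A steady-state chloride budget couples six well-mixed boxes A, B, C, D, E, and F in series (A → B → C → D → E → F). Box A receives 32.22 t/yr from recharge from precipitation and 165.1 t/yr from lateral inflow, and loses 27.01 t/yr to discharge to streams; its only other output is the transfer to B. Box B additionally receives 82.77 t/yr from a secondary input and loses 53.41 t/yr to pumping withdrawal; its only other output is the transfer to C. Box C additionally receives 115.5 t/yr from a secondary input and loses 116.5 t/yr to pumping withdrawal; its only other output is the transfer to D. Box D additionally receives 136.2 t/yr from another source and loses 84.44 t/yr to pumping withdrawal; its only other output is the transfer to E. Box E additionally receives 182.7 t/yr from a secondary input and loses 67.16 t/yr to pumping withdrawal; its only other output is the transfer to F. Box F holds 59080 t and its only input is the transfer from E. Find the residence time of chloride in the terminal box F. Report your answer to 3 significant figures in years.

161 yr

Box A: F(A→B) = (32.22 + 165.1) − 27.01 = 170.31 t/yr.
Box B: F(B→C) = (170.31 + 82.77) − 53.41 = 199.67 t/yr.
Box C: F(C→D) = (199.67 + 115.5) − 116.5 = 198.67 t/yr.
Box D: F(D→E) = (198.67 + 136.2) − 84.44 = 250.43 t/yr.
Box E: F(E→F) = (250.43 + 182.7) − 67.16 = 365.97 t/yr.
Box F throughput = its input = 365.97 t/yr; τ = 59080 / 365.97 = 161.4 yr.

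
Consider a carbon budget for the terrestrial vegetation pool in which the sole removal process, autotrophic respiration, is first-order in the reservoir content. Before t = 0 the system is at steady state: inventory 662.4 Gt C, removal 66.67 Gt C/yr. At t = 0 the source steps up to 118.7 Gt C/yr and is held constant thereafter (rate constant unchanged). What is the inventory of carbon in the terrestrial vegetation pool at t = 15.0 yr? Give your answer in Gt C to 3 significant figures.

The sink rate constant is k = F₀/M₀ = 66.67/662.4 = 0.1006 yr⁻¹.
Solving dM/dt = F₁ − kM with M(0) = M₀ gives M(t) = F₁/k + (M₀ − F₁/k)·e^(−kt).
F₁/k = 118.7/0.1006 = 1179.3 Gt C; kt = 0.1006 × 15.0 = 1.510, e^(−kt) = 0.2210.
M(15.0) = 1179.3 + (662.4 − 1179.3) × 0.2210 = 1179.3 − 114.2 = 1065.1 Gt C.

1070 Gt C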